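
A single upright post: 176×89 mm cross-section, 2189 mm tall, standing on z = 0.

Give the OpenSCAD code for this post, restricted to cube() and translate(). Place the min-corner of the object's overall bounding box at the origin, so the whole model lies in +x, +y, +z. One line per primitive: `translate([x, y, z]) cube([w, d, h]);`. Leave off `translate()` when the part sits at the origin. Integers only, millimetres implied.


cube([176, 89, 2189]);


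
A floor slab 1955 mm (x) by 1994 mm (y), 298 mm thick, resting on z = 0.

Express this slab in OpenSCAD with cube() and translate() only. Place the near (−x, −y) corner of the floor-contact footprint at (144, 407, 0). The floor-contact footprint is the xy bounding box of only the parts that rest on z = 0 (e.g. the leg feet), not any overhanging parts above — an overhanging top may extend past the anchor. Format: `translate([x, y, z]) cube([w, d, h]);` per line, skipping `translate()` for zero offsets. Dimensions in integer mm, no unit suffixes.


translate([144, 407, 0]) cube([1955, 1994, 298]);


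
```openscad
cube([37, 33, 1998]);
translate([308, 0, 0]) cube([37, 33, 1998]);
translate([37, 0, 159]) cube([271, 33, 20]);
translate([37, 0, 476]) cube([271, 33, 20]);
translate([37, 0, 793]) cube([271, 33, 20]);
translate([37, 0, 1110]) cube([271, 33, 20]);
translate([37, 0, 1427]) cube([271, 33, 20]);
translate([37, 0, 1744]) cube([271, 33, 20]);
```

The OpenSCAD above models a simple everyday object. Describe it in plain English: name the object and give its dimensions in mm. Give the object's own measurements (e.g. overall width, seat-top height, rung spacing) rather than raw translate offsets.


A straight ladder. Two 37×33 mm vertical rails, 1998 mm tall, stand 345 mm apart (outside-to-outside) with their front faces coplanar on the −y side. 6 rungs, each 33 mm deep and 20 mm tall, span between the inner faces of the rails, front faces flush with the rails. The lowest rung's underside is at z = 159 mm and rungs are spaced 317 mm apart (underside to underside).


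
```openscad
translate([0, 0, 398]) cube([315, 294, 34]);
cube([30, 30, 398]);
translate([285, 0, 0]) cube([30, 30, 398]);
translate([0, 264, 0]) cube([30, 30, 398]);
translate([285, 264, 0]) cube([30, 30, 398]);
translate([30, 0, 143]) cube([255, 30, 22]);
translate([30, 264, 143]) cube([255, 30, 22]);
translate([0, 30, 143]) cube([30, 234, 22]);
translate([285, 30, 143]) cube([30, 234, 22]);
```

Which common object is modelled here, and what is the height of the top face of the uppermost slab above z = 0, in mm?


A stool. The seat height is 432 mm.

A 315×294×34 slab at z = 398 on four corner posts — a stool. The seat top is 398 + 34 = 432 mm.


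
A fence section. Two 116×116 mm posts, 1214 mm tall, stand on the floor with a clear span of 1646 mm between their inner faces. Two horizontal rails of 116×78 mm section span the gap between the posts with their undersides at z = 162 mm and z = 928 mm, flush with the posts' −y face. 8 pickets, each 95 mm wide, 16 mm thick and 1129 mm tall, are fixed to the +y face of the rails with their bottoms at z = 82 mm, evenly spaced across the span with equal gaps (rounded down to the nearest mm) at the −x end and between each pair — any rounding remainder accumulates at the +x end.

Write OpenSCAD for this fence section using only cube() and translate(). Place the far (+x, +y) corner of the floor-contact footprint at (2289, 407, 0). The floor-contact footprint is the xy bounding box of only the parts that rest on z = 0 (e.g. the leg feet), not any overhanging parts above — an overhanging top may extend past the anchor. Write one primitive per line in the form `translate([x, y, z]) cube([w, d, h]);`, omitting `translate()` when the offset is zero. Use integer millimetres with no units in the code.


translate([411, 291, 0]) cube([116, 116, 1214]);
translate([2173, 291, 0]) cube([116, 116, 1214]);
translate([527, 291, 162]) cube([1646, 116, 78]);
translate([527, 291, 928]) cube([1646, 116, 78]);
translate([625, 407, 82]) cube([95, 16, 1129]);
translate([818, 407, 82]) cube([95, 16, 1129]);
translate([1011, 407, 82]) cube([95, 16, 1129]);
translate([1204, 407, 82]) cube([95, 16, 1129]);
translate([1397, 407, 82]) cube([95, 16, 1129]);
translate([1590, 407, 82]) cube([95, 16, 1129]);
translate([1783, 407, 82]) cube([95, 16, 1129]);
translate([1976, 407, 82]) cube([95, 16, 1129]);


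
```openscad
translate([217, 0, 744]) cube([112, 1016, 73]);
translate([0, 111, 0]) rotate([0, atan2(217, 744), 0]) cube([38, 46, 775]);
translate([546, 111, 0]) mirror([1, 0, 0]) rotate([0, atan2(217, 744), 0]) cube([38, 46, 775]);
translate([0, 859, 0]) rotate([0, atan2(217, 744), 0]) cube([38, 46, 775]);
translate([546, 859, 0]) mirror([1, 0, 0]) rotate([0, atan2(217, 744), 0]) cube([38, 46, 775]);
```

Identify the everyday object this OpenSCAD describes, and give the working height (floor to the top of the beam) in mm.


A sawhorse. The overall height is 817 mm.

A beam across two mirrored pairs of raked legs — a sawhorse. The beam's underside is at z = 744 (matching the legs' vertical rise in atan2(217, 744)) and the beam is 73 mm tall, so its top is at 744 + 73 = 817 mm. The raked legs top out at the beam's underside, so that is the highest point.


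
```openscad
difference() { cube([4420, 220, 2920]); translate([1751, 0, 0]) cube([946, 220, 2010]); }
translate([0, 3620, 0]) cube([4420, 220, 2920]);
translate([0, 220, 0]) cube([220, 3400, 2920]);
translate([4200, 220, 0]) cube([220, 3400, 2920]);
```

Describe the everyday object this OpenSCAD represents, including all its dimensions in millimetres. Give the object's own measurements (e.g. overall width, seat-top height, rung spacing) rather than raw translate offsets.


A single room: four walls, each 2920 mm tall and 220 mm thick, enclosing an outside footprint 4420×3840 mm (x × y), no floor or roof. The front and back walls (−y and +y sides) run the full x-width; the side walls fit between their inner faces. A door opening 946 mm wide and 2010 mm tall is cut through the front wall from the floor up, its −x edge 1751 mm from the wall's −x end.


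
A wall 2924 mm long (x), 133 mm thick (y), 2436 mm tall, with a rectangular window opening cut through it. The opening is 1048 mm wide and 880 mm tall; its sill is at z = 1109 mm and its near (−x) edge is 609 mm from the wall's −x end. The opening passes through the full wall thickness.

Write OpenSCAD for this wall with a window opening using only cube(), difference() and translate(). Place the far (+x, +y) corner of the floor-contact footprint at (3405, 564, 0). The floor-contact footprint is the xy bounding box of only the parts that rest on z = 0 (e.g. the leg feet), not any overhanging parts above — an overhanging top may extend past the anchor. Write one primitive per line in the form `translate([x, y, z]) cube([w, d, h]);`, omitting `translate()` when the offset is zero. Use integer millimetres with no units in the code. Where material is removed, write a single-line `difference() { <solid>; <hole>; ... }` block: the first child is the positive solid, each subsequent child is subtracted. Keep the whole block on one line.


difference() { translate([481, 431, 0]) cube([2924, 133, 2436]); translate([1090, 431, 1109]) cube([1048, 133, 880]); }


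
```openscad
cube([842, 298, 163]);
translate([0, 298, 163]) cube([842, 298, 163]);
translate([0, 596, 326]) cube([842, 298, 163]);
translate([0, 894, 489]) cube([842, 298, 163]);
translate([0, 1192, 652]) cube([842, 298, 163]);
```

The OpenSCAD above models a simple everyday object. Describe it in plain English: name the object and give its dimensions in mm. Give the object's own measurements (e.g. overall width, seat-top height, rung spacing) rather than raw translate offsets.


A straight staircase of 5 solid steps. Each step is 842 mm wide (x), 298 mm deep (y, the going) and 163 mm tall (the rise). The first step rests on the floor; each subsequent step sits one going further in +y and one rise higher in +z, directly behind and above the previous step with no overlap.


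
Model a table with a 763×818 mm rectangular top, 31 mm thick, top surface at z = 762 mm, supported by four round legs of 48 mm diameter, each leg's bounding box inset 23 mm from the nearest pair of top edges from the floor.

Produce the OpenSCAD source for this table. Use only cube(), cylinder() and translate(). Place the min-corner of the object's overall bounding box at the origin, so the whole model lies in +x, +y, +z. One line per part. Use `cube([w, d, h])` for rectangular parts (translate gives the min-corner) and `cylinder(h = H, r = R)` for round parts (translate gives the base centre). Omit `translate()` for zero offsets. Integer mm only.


// leg_h = 762 - 31 = 731
translate([0, 0, 731]) cube([763, 818, 31]);
translate([47, 47, 0]) cylinder(h = 731, r = 24);
translate([716, 47, 0]) cylinder(h = 731, r = 24);
translate([47, 771, 0]) cylinder(h = 731, r = 24);
translate([716, 771, 0]) cylinder(h = 731, r = 24);


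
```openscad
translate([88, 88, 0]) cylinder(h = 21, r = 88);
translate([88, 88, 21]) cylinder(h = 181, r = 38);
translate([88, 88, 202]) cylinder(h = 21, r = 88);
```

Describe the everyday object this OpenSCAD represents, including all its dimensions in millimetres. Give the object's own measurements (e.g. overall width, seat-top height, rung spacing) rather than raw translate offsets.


A spool: two coaxial disc flanges of radius 88 mm and thickness 21 mm, joined by a core cylinder of radius 38 mm and height 181 mm. The lower flange rests on z = 0 and the three cylinders share a vertical axis.


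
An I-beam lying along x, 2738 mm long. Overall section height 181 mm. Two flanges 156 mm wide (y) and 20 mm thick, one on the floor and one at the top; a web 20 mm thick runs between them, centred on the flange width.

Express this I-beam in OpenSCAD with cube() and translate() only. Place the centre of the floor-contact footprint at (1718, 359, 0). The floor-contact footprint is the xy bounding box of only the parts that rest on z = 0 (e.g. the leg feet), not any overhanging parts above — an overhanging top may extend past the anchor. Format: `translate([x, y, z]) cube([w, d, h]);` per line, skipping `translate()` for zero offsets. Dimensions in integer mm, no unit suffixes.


translate([349, 281, 0]) cube([2738, 156, 20]);
translate([349, 349, 20]) cube([2738, 20, 141]);
translate([349, 281, 161]) cube([2738, 156, 20]);


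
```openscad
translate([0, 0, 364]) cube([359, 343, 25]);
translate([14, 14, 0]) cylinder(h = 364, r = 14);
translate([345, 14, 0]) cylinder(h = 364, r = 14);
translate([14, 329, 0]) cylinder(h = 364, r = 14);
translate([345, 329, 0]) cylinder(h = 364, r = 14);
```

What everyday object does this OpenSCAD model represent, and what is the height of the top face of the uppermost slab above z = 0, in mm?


A stool. The seat height is 389 mm.

A 359×343×25 slab at z = 364 on four corner cylinders — a stool. The seat top is 364 + 25 = 389 mm.


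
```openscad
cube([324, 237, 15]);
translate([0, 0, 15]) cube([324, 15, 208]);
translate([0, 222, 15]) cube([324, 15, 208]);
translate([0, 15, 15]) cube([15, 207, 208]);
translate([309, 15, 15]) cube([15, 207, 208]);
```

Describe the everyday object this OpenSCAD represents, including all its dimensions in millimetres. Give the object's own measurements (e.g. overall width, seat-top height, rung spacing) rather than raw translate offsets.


An open-topped rectangular box: outside dimensions 324×237×223 mm, with a uniform wall and base thickness of 15 mm. The base is a full 324×237 slab on the floor; four walls sit on top of the base. The front and back walls (the −y and +y sides) span the full width; the two side walls fit between them.


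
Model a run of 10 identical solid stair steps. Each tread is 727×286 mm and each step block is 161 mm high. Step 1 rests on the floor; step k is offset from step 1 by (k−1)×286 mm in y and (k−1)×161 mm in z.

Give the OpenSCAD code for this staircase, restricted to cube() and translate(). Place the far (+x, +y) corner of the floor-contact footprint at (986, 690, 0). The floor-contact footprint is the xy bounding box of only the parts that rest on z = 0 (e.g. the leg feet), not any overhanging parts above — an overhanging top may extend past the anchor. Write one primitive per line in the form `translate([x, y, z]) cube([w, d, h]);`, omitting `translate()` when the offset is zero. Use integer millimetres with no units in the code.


translate([259, 404, 0]) cube([727, 286, 161]);
translate([259, 690, 161]) cube([727, 286, 161]);
translate([259, 976, 322]) cube([727, 286, 161]);
translate([259, 1262, 483]) cube([727, 286, 161]);
translate([259, 1548, 644]) cube([727, 286, 161]);
translate([259, 1834, 805]) cube([727, 286, 161]);
translate([259, 2120, 966]) cube([727, 286, 161]);
translate([259, 2406, 1127]) cube([727, 286, 161]);
translate([259, 2692, 1288]) cube([727, 286, 161]);
translate([259, 2978, 1449]) cube([727, 286, 161]);


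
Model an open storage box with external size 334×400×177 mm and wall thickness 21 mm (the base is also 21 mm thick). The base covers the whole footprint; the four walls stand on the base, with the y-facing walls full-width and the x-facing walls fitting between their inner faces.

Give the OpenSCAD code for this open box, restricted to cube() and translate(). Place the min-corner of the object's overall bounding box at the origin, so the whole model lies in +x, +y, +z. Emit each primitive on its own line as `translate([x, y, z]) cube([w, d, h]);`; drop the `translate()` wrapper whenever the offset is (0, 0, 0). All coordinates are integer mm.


cube([334, 400, 21]);
translate([0, 0, 21]) cube([334, 21, 156]);
translate([0, 379, 21]) cube([334, 21, 156]);
translate([0, 21, 21]) cube([21, 358, 156]);
translate([313, 21, 21]) cube([21, 358, 156]);


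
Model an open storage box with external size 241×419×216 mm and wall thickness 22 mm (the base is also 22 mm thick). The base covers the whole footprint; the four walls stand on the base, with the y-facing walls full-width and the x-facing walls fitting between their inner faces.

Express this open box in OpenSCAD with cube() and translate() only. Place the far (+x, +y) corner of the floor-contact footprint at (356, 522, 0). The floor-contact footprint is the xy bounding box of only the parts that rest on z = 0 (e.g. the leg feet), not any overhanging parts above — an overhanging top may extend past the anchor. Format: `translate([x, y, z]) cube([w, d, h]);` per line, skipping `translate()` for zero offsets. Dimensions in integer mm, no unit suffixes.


translate([115, 103, 0]) cube([241, 419, 22]);
translate([115, 103, 22]) cube([241, 22, 194]);
translate([115, 500, 22]) cube([241, 22, 194]);
translate([115, 125, 22]) cube([22, 375, 194]);
translate([334, 125, 22]) cube([22, 375, 194]);


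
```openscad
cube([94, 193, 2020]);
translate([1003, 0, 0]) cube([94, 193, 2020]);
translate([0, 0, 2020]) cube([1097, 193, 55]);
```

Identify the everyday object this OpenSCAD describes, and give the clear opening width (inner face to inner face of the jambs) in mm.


A door frame. The clear opening width is 909 mm.

Two 2020 mm tall posts with a header on top — a door frame. The left jamb is 94 mm wide at x = 0; the right jamb starts at x = 1003. The clear opening is 1003 − 94 = 909 mm.


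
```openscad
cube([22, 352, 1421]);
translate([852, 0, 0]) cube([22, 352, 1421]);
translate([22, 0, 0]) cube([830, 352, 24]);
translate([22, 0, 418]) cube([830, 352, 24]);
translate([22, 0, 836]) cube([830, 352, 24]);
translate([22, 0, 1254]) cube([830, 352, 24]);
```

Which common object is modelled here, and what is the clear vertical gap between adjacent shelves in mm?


A bookshelf. The clear shelf gap is 394 mm.

Two tall side panels with 4 horizontal boards between them — a bookshelf. The first two shelf undersides are at z = 0 and z = 418; with shelf thickness 24, the clear gap is 418 − 0 − 24 = 394 mm.


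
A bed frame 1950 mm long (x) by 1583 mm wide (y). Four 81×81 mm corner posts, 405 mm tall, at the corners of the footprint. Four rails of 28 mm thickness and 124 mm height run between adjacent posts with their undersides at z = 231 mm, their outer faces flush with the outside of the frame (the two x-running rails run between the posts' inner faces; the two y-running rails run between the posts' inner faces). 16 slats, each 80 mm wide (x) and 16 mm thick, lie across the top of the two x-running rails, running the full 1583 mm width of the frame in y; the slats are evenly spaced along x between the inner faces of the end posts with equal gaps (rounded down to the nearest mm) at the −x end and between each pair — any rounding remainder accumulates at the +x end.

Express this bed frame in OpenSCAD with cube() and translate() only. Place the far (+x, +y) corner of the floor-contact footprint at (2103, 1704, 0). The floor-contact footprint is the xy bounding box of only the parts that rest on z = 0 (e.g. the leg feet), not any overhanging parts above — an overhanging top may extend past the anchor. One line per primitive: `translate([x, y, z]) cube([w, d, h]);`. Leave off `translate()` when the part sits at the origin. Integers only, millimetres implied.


translate([153, 121, 0]) cube([81, 81, 405]);
translate([153, 1623, 0]) cube([81, 81, 405]);
translate([2022, 121, 0]) cube([81, 81, 405]);
translate([2022, 1623, 0]) cube([81, 81, 405]);
translate([234, 121, 231]) cube([1788, 28, 124]);
translate([234, 1676, 231]) cube([1788, 28, 124]);
translate([153, 202, 231]) cube([28, 1421, 124]);
translate([2075, 202, 231]) cube([28, 1421, 124]);
translate([263, 121, 355]) cube([80, 1583, 16]);
translate([372, 121, 355]) cube([80, 1583, 16]);
translate([481, 121, 355]) cube([80, 1583, 16]);
translate([590, 121, 355]) cube([80, 1583, 16]);
translate([699, 121, 355]) cube([80, 1583, 16]);
translate([808, 121, 355]) cube([80, 1583, 16]);
translate([917, 121, 355]) cube([80, 1583, 16]);
translate([1026, 121, 355]) cube([80, 1583, 16]);
translate([1135, 121, 355]) cube([80, 1583, 16]);
translate([1244, 121, 355]) cube([80, 1583, 16]);
translate([1353, 121, 355]) cube([80, 1583, 16]);
translate([1462, 121, 355]) cube([80, 1583, 16]);
translate([1571, 121, 355]) cube([80, 1583, 16]);
translate([1680, 121, 355]) cube([80, 1583, 16]);
translate([1789, 121, 355]) cube([80, 1583, 16]);
translate([1898, 121, 355]) cube([80, 1583, 16]);


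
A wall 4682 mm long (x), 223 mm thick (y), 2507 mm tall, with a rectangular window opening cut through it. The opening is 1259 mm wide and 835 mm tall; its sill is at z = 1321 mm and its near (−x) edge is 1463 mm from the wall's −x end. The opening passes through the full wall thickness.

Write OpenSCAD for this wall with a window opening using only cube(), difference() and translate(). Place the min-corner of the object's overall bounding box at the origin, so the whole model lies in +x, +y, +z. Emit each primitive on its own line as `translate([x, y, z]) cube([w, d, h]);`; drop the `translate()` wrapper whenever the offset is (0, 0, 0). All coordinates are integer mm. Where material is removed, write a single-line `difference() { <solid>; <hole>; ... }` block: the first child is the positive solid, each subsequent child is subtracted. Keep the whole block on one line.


difference() { cube([4682, 223, 2507]); translate([1463, 0, 1321]) cube([1259, 223, 835]); }


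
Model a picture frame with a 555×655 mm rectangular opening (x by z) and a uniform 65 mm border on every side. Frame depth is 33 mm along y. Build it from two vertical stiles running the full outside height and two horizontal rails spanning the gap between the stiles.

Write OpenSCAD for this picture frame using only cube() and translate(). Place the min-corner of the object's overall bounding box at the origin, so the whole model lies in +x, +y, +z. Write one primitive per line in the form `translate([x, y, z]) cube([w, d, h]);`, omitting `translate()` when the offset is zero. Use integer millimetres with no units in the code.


cube([65, 33, 785]);
translate([620, 0, 0]) cube([65, 33, 785]);
translate([65, 0, 0]) cube([555, 33, 65]);
translate([65, 0, 720]) cube([555, 33, 65]);


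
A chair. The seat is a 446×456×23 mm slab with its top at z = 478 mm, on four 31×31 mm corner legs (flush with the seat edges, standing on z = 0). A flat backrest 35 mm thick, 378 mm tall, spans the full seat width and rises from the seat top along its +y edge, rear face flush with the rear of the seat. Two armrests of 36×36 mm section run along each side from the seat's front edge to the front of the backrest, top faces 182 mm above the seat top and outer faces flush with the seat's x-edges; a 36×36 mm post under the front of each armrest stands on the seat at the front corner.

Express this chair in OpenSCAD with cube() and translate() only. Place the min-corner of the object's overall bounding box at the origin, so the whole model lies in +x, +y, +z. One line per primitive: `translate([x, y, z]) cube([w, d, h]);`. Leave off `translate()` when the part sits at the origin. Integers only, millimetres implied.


// leg_h = 478 - 23 = 455
// arm post h = 182 - 36 = 146
translate([0, 0, 455]) cube([446, 456, 23]);
cube([31, 31, 455]);
translate([415, 0, 0]) cube([31, 31, 455]);
translate([0, 425, 0]) cube([31, 31, 455]);
translate([415, 425, 0]) cube([31, 31, 455]);
translate([0, 421, 478]) cube([446, 35, 378]);
translate([0, 0, 624]) cube([36, 421, 36]);
translate([410, 0, 624]) cube([36, 421, 36]);
translate([0, 0, 478]) cube([36, 36, 146]);
translate([410, 0, 478]) cube([36, 36, 146]);


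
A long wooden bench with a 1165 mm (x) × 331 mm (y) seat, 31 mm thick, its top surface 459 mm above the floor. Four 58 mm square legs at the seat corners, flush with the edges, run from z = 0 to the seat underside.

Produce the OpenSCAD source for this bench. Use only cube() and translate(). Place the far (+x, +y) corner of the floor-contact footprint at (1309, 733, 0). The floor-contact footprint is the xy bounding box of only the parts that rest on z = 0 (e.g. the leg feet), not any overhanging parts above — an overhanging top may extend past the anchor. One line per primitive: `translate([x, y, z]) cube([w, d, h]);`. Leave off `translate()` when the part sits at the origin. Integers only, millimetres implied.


translate([144, 402, 428]) cube([1165, 331, 31]);
translate([144, 402, 0]) cube([58, 58, 428]);
translate([144, 675, 0]) cube([58, 58, 428]);
translate([1251, 402, 0]) cube([58, 58, 428]);
translate([1251, 675, 0]) cube([58, 58, 428]);


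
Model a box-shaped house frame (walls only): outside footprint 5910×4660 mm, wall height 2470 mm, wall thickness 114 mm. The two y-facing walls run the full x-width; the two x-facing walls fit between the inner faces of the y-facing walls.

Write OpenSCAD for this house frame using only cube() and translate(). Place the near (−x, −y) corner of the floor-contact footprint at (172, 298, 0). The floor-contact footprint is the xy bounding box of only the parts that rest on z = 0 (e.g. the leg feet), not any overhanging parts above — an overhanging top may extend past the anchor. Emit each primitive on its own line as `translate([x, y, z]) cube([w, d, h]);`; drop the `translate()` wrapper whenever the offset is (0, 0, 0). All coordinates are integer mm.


translate([172, 298, 0]) cube([5910, 114, 2470]);
translate([172, 4844, 0]) cube([5910, 114, 2470]);
translate([172, 412, 0]) cube([114, 4432, 2470]);
translate([5968, 412, 0]) cube([114, 4432, 2470]);


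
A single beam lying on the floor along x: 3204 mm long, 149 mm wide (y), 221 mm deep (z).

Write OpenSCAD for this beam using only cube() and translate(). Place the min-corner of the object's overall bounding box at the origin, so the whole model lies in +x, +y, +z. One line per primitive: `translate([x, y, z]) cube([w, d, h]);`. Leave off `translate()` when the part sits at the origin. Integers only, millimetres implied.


cube([3204, 149, 221]);


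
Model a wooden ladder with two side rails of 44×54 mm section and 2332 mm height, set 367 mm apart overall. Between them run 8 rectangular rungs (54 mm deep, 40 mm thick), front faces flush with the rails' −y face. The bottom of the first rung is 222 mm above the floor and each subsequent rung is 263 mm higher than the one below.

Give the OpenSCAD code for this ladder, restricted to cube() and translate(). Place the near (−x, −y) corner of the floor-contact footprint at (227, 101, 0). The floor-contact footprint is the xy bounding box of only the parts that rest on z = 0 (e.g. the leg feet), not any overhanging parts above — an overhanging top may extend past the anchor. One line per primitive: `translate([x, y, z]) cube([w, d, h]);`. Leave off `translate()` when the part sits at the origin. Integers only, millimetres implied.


// rung span = 367 - 2*44 = 279
// rung[k] z = 222 + k*263
translate([227, 101, 0]) cube([44, 54, 2332]);
translate([550, 101, 0]) cube([44, 54, 2332]);
translate([271, 101, 222]) cube([279, 54, 40]);
translate([271, 101, 485]) cube([279, 54, 40]);
translate([271, 101, 748]) cube([279, 54, 40]);
translate([271, 101, 1011]) cube([279, 54, 40]);
translate([271, 101, 1274]) cube([279, 54, 40]);
translate([271, 101, 1537]) cube([279, 54, 40]);
translate([271, 101, 1800]) cube([279, 54, 40]);
translate([271, 101, 2063]) cube([279, 54, 40]);


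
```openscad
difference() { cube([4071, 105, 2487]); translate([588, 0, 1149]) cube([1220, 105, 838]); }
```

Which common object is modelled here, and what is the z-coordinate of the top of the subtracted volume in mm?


A wall with a window opening. The window head height is 1987 mm.

A wall with a rectangular opening subtracted — a window. Sill at z = 1149, opening 838 mm tall, so the head is at 1149 + 838 = 1987 mm.


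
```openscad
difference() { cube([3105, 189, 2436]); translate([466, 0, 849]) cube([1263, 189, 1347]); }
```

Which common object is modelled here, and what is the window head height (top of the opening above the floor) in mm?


A wall with a window opening. The window head height is 2196 mm.

A wall with a rectangular opening subtracted — a window. Sill at z = 849, opening 1347 mm tall, so the head is at 849 + 1347 = 2196 mm.


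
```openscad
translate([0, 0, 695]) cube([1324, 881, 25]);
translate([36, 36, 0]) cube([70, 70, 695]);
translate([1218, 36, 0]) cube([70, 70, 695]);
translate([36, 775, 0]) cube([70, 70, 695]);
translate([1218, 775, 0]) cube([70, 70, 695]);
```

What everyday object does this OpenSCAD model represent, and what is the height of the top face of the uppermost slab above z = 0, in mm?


A table. The table height is 720 mm.

A 1324×881×25 slab sits at z = 695 on four 70 mm square posts — a table. The top surface is at 695 + 25 = 720 mm.


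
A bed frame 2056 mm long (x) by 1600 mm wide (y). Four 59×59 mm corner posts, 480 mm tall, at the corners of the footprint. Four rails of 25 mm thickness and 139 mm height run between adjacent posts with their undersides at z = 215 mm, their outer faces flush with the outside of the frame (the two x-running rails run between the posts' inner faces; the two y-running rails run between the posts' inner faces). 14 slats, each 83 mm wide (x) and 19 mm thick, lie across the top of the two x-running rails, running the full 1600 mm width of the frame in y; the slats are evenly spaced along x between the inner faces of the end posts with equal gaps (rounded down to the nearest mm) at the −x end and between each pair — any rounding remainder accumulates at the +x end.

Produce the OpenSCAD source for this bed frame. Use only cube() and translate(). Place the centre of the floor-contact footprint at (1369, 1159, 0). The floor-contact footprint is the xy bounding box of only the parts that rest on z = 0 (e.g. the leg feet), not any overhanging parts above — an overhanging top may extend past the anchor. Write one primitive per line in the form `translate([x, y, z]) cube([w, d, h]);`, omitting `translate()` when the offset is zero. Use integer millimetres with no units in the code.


translate([341, 359, 0]) cube([59, 59, 480]);
translate([341, 1900, 0]) cube([59, 59, 480]);
translate([2338, 359, 0]) cube([59, 59, 480]);
translate([2338, 1900, 0]) cube([59, 59, 480]);
translate([400, 359, 215]) cube([1938, 25, 139]);
translate([400, 1934, 215]) cube([1938, 25, 139]);
translate([341, 418, 215]) cube([25, 1482, 139]);
translate([2372, 418, 215]) cube([25, 1482, 139]);
translate([451, 359, 354]) cube([83, 1600, 19]);
translate([585, 359, 354]) cube([83, 1600, 19]);
translate([719, 359, 354]) cube([83, 1600, 19]);
translate([853, 359, 354]) cube([83, 1600, 19]);
translate([987, 359, 354]) cube([83, 1600, 19]);
translate([1121, 359, 354]) cube([83, 1600, 19]);
translate([1255, 359, 354]) cube([83, 1600, 19]);
translate([1389, 359, 354]) cube([83, 1600, 19]);
translate([1523, 359, 354]) cube([83, 1600, 19]);
translate([1657, 359, 354]) cube([83, 1600, 19]);
translate([1791, 359, 354]) cube([83, 1600, 19]);
translate([1925, 359, 354]) cube([83, 1600, 19]);
translate([2059, 359, 354]) cube([83, 1600, 19]);
translate([2193, 359, 354]) cube([83, 1600, 19]);


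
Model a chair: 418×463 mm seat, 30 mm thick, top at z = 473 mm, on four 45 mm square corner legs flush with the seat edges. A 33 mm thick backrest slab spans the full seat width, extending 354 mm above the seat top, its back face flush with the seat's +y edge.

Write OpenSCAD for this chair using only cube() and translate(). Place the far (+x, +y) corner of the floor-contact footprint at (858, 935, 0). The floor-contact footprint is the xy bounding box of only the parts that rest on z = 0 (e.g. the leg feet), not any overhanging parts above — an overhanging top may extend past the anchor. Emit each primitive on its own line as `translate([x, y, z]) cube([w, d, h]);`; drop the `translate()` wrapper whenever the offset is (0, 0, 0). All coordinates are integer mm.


// leg_h = 473 - 30 = 443
translate([440, 472, 443]) cube([418, 463, 30]);
translate([440, 472, 0]) cube([45, 45, 443]);
translate([813, 472, 0]) cube([45, 45, 443]);
translate([440, 890, 0]) cube([45, 45, 443]);
translate([813, 890, 0]) cube([45, 45, 443]);
translate([440, 902, 473]) cube([418, 33, 354]);


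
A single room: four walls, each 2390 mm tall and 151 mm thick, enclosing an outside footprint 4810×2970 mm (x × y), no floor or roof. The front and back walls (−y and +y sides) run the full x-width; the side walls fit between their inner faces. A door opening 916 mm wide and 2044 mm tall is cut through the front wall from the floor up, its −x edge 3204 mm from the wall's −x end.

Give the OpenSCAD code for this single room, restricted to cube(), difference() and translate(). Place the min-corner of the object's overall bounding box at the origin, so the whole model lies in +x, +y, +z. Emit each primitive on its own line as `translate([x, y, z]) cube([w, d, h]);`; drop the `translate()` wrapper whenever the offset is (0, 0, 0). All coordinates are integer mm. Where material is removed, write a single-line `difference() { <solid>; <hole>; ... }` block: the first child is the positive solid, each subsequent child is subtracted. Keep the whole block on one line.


difference() { cube([4810, 151, 2390]); translate([3204, 0, 0]) cube([916, 151, 2044]); }
translate([0, 2819, 0]) cube([4810, 151, 2390]);
translate([0, 151, 0]) cube([151, 2668, 2390]);
translate([4659, 151, 0]) cube([151, 2668, 2390]);


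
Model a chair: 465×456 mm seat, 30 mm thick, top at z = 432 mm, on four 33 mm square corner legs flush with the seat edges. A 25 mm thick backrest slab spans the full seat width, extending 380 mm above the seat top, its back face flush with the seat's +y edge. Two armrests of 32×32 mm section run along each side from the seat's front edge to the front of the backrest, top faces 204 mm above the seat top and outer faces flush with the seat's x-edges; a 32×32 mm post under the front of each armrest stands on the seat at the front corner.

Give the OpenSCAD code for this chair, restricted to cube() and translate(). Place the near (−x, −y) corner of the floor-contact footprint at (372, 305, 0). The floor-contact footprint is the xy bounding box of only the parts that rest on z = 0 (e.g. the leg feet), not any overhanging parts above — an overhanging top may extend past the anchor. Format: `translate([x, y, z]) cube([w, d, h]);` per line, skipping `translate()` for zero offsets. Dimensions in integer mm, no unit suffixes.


translate([372, 305, 402]) cube([465, 456, 30]);
translate([372, 305, 0]) cube([33, 33, 402]);
translate([804, 305, 0]) cube([33, 33, 402]);
translate([372, 728, 0]) cube([33, 33, 402]);
translate([804, 728, 0]) cube([33, 33, 402]);
translate([372, 736, 432]) cube([465, 25, 380]);
translate([372, 305, 604]) cube([32, 431, 32]);
translate([805, 305, 604]) cube([32, 431, 32]);
translate([372, 305, 432]) cube([32, 32, 172]);
translate([805, 305, 432]) cube([32, 32, 172]);


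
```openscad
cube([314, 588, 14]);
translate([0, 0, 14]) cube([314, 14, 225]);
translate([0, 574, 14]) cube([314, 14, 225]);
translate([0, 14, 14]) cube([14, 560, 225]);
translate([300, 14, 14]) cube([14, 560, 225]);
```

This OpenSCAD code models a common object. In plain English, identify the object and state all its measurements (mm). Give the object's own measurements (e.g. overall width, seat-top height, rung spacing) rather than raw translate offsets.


An open-topped rectangular box: outside dimensions 314×588×239 mm, with a uniform wall and base thickness of 14 mm. The base is a full 314×588 slab on the floor; four walls sit on top of the base. The front and back walls (the −y and +y sides) span the full width; the two side walls fit between them.


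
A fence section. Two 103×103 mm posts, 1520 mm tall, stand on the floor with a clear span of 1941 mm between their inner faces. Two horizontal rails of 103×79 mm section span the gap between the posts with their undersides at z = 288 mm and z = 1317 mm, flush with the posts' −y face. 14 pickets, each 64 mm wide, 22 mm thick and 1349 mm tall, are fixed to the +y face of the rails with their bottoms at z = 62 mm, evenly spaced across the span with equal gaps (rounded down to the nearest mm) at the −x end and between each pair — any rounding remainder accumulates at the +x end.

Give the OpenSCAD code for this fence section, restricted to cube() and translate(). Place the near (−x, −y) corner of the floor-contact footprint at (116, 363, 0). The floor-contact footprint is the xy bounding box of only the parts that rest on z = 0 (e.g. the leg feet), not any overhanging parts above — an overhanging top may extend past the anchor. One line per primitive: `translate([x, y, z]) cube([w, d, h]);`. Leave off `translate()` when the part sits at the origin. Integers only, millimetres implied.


translate([116, 363, 0]) cube([103, 103, 1520]);
translate([2160, 363, 0]) cube([103, 103, 1520]);
translate([219, 363, 288]) cube([1941, 103, 79]);
translate([219, 363, 1317]) cube([1941, 103, 79]);
translate([288, 466, 62]) cube([64, 22, 1349]);
translate([421, 466, 62]) cube([64, 22, 1349]);
translate([554, 466, 62]) cube([64, 22, 1349]);
translate([687, 466, 62]) cube([64, 22, 1349]);
translate([820, 466, 62]) cube([64, 22, 1349]);
translate([953, 466, 62]) cube([64, 22, 1349]);
translate([1086, 466, 62]) cube([64, 22, 1349]);
translate([1219, 466, 62]) cube([64, 22, 1349]);
translate([1352, 466, 62]) cube([64, 22, 1349]);
translate([1485, 466, 62]) cube([64, 22, 1349]);
translate([1618, 466, 62]) cube([64, 22, 1349]);
translate([1751, 466, 62]) cube([64, 22, 1349]);
translate([1884, 466, 62]) cube([64, 22, 1349]);
translate([2017, 466, 62]) cube([64, 22, 1349]);


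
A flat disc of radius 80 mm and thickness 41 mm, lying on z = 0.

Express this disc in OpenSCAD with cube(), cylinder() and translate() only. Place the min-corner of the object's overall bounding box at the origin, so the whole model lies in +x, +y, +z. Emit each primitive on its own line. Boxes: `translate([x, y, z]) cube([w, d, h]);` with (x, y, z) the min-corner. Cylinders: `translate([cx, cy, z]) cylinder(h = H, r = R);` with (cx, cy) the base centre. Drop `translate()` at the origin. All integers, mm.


translate([80, 80, 0]) cylinder(h = 41, r = 80);


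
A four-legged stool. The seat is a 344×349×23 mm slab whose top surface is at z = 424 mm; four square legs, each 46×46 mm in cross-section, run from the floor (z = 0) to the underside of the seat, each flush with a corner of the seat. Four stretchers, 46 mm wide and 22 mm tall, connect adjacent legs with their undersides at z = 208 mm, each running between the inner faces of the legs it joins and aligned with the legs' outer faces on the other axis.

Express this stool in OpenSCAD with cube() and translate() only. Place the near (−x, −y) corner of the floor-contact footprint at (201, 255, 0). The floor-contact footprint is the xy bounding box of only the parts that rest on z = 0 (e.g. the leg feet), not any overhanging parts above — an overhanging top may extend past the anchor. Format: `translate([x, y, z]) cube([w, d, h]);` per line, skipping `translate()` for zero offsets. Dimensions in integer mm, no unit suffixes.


translate([201, 255, 401]) cube([344, 349, 23]);
translate([201, 255, 0]) cube([46, 46, 401]);
translate([499, 255, 0]) cube([46, 46, 401]);
translate([201, 558, 0]) cube([46, 46, 401]);
translate([499, 558, 0]) cube([46, 46, 401]);
translate([247, 255, 208]) cube([252, 46, 22]);
translate([247, 558, 208]) cube([252, 46, 22]);
translate([201, 301, 208]) cube([46, 257, 22]);
translate([499, 301, 208]) cube([46, 257, 22]);


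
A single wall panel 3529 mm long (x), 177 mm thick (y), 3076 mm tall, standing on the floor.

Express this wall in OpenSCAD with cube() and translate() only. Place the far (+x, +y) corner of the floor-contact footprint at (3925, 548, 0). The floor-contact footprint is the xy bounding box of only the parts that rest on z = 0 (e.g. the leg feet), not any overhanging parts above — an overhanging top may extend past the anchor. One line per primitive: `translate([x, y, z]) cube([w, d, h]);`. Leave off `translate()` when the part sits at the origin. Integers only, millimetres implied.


translate([396, 371, 0]) cube([3529, 177, 3076]);


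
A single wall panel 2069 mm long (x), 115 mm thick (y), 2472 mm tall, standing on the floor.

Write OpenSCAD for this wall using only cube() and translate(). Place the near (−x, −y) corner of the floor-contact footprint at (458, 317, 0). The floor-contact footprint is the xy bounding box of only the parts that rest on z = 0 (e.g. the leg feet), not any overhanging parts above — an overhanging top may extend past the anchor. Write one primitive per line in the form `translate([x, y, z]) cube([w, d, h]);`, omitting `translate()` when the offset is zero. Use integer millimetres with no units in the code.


translate([458, 317, 0]) cube([2069, 115, 2472]);


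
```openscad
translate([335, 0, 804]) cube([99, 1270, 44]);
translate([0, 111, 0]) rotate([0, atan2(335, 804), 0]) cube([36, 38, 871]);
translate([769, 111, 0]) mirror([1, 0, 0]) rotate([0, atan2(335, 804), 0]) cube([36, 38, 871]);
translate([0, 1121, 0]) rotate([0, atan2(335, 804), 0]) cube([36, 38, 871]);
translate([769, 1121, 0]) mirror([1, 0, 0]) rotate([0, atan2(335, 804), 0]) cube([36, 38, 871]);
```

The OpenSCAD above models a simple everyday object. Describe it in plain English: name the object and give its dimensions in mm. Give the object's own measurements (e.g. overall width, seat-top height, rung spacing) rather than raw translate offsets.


A sawhorse. A 99×1270×44 mm beam (x, y, z) sits on two A-frame leg pairs. Each pair is two raked legs of 36×38 mm section (38 mm along y) splaying symmetrically in x. Each leg rises 804 mm vertically over 335 mm of horizontal reach and is 871 mm long along its own axis. Every leg's outer bottom edge rests on the floor and its outer top edge meets a bottom edge of the beam — the left legs (tilting toward +x) meet the beam's −x bottom edge, the right legs (their mirror images, tilting toward −x) meet its +x bottom edge — so the leg tops tuck under the beam, the beam's underside is 804 mm above the floor, and the feet are 769 mm apart outside-to-outside with the beam centred between them. The two leg pairs are set in 111 mm from either end of the beam.
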